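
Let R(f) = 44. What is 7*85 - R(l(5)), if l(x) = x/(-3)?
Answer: 551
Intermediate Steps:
l(x) = -x/3 (l(x) = x*(-⅓) = -x/3)
7*85 - R(l(5)) = 7*85 - 1*44 = 595 - 44 = 551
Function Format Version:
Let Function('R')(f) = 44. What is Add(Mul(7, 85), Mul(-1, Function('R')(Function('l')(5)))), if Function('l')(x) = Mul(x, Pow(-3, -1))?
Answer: 551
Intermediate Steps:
Function('l')(x) = Mul(Rational(-1, 3), x) (Function('l')(x) = Mul(x, Rational(-1, 3)) = Mul(Rational(-1, 3), x))
Add(Mul(7, 85), Mul(-1, Function('R')(Function('l')(5)))) = Add(Mul(7, 85), Mul(-1, 44)) = Add(595, -44) = 551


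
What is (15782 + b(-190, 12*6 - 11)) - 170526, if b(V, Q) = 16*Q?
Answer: -153768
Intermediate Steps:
(15782 + b(-190, 12*6 - 11)) - 170526 = (15782 + 16*(12*6 - 11)) - 170526 = (15782 + 16*(72 - 11)) - 170526 = (15782 + 16*61) - 170526 = (15782 + 976) - 170526 = 16758 - 170526 = -153768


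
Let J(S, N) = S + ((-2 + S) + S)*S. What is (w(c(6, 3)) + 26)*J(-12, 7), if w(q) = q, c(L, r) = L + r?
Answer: 10500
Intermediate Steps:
J(S, N) = S + S*(-2 + 2*S) (J(S, N) = S + (-2 + 2*S)*S = S + S*(-2 + 2*S))
(w(c(6, 3)) + 26)*J(-12, 7) = ((6 + 3) + 26)*(-12*(-1 + 2*(-12))) = (9 + 26)*(-12*(-1 - 24)) = 35*(-12*(-25)) = 35*300 = 10500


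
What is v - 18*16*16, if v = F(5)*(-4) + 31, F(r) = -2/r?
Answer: -22877/5 ≈ -4575.4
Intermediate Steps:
v = 163/5 (v = -2/5*(-4) + 31 = -2*⅕*(-4) + 31 = -⅖*(-4) + 31 = 8/5 + 31 = 163/5 ≈ 32.600)
v - 18*16*16 = 163/5 - 18*16*16 = 163/5 - 288*16 = 163/5 - 1*4608 = 163/5 - 4608 = -22877/5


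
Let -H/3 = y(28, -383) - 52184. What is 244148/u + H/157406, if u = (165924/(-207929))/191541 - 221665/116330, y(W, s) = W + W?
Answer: -5934967908593140676387608/46320679127996384821 ≈ -1.2813e+5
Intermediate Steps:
y(W, s) = 2*W
u = -588550361841307/308871106850558 (u = (165924*(-1/207929))*(1/191541) - 221665*1/116330 = -165924/207929*1/191541 - 44333/23266 = -55308/13275642863 - 44333/23266 = -588550361841307/308871106850558 ≈ -1.9055)
H = 156384 (H = -3*(2*28 - 52184) = -3*(56 - 52184) = -3*(-52128) = 156384)
244148/u + H/157406 = 244148/(-588550361841307/308871106850558) + 156384/157406 = 244148*(-308871106850558/588550361841307) + 156384*(1/157406) = -75410262995350034584/588550361841307 + 78192/78703 = -5934967908593140676387608/46320679127996384821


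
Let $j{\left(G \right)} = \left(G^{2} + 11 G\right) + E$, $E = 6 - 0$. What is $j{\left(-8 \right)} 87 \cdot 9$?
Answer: $-14094$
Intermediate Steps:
$E = 6$ ($E = 6 + 0 = 6$)
$j{\left(G \right)} = 6 + G^{2} + 11 G$ ($j{\left(G \right)} = \left(G^{2} + 11 G\right) + 6 = 6 + G^{2} + 11 G$)
$j{\left(-8 \right)} 87 \cdot 9 = \left(6 + \left(-8\right)^{2} + 11 \left(-8\right)\right) 87 \cdot 9 = \left(6 + 64 - 88\right) 87 \cdot 9 = \left(-18\right) 87 \cdot 9 = \left(-1566\right) 9 = -14094$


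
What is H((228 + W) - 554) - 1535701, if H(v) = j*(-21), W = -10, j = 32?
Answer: -1536373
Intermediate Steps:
H(v) = -672 (H(v) = 32*(-21) = -672)
H((228 + W) - 554) - 1535701 = -672 - 1535701 = -1536373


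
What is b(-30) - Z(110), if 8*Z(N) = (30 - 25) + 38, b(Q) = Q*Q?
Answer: 7157/8 ≈ 894.63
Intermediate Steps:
b(Q) = Q²
Z(N) = 43/8 (Z(N) = ((30 - 25) + 38)/8 = (5 + 38)/8 = (⅛)*43 = 43/8)
b(-30) - Z(110) = (-30)² - 1*43/8 = 900 - 43/8 = 7157/8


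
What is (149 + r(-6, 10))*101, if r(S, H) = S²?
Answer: 18685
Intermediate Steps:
(149 + r(-6, 10))*101 = (149 + (-6)²)*101 = (149 + 36)*101 = 185*101 = 18685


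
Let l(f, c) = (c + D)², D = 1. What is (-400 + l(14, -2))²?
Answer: 159201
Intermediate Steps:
l(f, c) = (1 + c)² (l(f, c) = (c + 1)² = (1 + c)²)
(-400 + l(14, -2))² = (-400 + (1 - 2)²)² = (-400 + (-1)²)² = (-400 + 1)² = (-399)² = 159201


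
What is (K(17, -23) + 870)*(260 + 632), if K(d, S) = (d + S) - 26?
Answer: 747496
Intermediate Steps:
K(d, S) = -26 + S + d (K(d, S) = (S + d) - 26 = -26 + S + d)
(K(17, -23) + 870)*(260 + 632) = ((-26 - 23 + 17) + 870)*(260 + 632) = (-32 + 870)*892 = 838*892 = 747496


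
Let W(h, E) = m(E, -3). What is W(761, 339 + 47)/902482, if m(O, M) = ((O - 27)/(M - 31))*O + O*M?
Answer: -88973/15342194 ≈ -0.0057992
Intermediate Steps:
m(O, M) = M*O + O*(-27 + O)/(-31 + M) (m(O, M) = ((-27 + O)/(-31 + M))*O + M*O = O*(-27 + O)/(-31 + M) + M*O = M*O + O*(-27 + O)/(-31 + M))
W(h, E) = -E*(75 + E)/34 (W(h, E) = E*(-27 + E + (-3)² - 31*(-3))/(-31 - 3) = E*(-27 + E + 9 + 93)/(-34) = E*(-1/34)*(75 + E) = -E*(75 + E)/34)
W(761, 339 + 47)/902482 = -(339 + 47)*(75 + (339 + 47))/34/902482 = -1/34*386*(75 + 386)*(1/902482) = -1/34*386*461*(1/902482) = -88973/17*1/902482 = -88973/15342194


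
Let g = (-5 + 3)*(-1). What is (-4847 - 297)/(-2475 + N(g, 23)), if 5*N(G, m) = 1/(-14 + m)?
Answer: 115740/55687 ≈ 2.0784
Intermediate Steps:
g = 2 (g = -2*(-1) = 2)
N(G, m) = 1/(5*(-14 + m))
(-4847 - 297)/(-2475 + N(g, 23)) = (-4847 - 297)/(-2475 + 1/(5*(-14 + 23))) = -5144/(-2475 + (1/5)/9) = -5144/(-2475 + (1/5)*(1/9)) = -5144/(-2475 + 1/45) = -5144/(-111374/45) = -5144*(-45/111374) = 115740/55687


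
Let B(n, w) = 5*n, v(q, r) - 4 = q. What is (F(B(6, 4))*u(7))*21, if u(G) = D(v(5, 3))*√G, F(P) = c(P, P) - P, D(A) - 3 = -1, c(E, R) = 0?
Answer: -1260*√7 ≈ -3333.6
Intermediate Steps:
v(q, r) = 4 + q
D(A) = 2 (D(A) = 3 - 1 = 2)
F(P) = -P (F(P) = 0 - P = -P)
u(G) = 2*√G
(F(B(6, 4))*u(7))*21 = ((-5*6)*(2*√7))*21 = ((-1*30)*(2*√7))*21 = -60*√7*21 = -1260*√7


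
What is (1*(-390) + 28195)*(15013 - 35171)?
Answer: -560493190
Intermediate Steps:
(1*(-390) + 28195)*(15013 - 35171) = (-390 + 28195)*(-20158) = 27805*(-20158) = -560493190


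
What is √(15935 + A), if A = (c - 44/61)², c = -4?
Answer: √59377079/61 ≈ 126.32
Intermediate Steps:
A = 82944/3721 (A = (-4 - 44/61)² = (-288/61)² = 82944/3721 ≈ 22.291)
√(15935 + A) = √(15935 + 82944/3721) = √(59377079/3721) = √59377079/61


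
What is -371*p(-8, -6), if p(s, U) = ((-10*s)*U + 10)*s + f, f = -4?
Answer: -1393476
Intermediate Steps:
p(s, U) = -4 + s*(10 - 10*U*s) (p(s, U) = ((-10*s)*U + 10)*s - 4 = (-10*U*s + 10)*s - 4 = (10 - 10*U*s)*s - 4 = s*(10 - 10*U*s) - 4 = -4 + s*(10 - 10*U*s))
-371*p(-8, -6) = -371*(-4 + 10*(-8) - 10*(-6)*(-8)²) = -371*(-4 - 80 - 10*(-6)*64) = -371*(-4 - 80 + 3840) = -371*3756 = -1393476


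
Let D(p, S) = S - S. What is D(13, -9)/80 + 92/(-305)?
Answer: -92/305 ≈ -0.30164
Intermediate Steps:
D(p, S) = 0
D(13, -9)/80 + 92/(-305) = 0/80 + 92/(-305) = 0*(1/80) + 92*(-1/305) = 0 - 92/305 = -92/305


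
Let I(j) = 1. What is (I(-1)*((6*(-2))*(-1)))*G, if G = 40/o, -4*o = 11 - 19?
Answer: 240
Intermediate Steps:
o = 2 (o = -(11 - 19)/4 = -¼*(-8) = 2)
G = 20 (G = 40/2 = 40*(½) = 20)
(I(-1)*((6*(-2))*(-1)))*G = (1*((6*(-2))*(-1)))*20 = (1*(-12*(-1)))*20 = (1*12)*20 = 12*20 = 240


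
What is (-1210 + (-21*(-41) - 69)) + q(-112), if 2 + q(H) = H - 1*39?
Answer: -571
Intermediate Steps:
q(H) = -41 + H (q(H) = -2 + (H - 1*39) = -2 + (H - 39) = -2 + (-39 + H) = -41 + H)
(-1210 + (-21*(-41) - 69)) + q(-112) = (-1210 + (-21*(-41) - 69)) + (-41 - 112) = (-1210 + (861 - 69)) - 153 = (-1210 + 792) - 153 = -418 - 153 = -571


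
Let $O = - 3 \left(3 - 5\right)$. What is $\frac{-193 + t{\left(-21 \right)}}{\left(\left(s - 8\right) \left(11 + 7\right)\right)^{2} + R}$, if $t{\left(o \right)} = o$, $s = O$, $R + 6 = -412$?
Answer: $- \frac{107}{439} \approx -0.24374$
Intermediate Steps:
$R = -418$ ($R = -6 - 412 = -418$)
$O = 6$ ($O = \left(-3\right) \left(-2\right) = 6$)
$s = 6$
$\frac{-193 + t{\left(-21 \right)}}{\left(\left(s - 8\right) \left(11 + 7\right)\right)^{2} + R} = \frac{-193 - 21}{\left(\left(6 - 8\right) \left(11 + 7\right)\right)^{2} - 418} = - \frac{214}{\left(\left(-2\right) 18\right)^{2} - 418} = - \frac{214}{\left(-36\right)^{2} - 418} = - \frac{214}{1296 - 418} = - \frac{214}{878} = \left(-214\right) \frac{1}{878} = - \frac{107}{439}$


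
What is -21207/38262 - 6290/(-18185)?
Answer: -9665421/46386298 ≈ -0.20837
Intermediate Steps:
-21207/38262 - 6290/(-18185) = -21207*1/38262 - 6290*(-1/18185) = -7069/12754 + 1258/3637 = -9665421/46386298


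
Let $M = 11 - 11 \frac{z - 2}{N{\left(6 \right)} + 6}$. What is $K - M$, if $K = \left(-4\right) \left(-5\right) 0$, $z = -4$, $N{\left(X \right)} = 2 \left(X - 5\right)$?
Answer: $- \frac{77}{4} \approx -19.25$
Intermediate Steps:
$N{\left(X \right)} = -10 + 2 X$ ($N{\left(X \right)} = 2 \left(-5 + X\right) = -10 + 2 X$)
$M = \frac{77}{4}$ ($M = 11 - 11 \frac{-4 - 2}{\left(-10 + 2 \cdot 6\right) + 6} = 11 - 11 \left(- \frac{6}{\left(-10 + 12\right) + 6}\right) = 11 - 11 \left(- \frac{6}{2 + 6}\right) = 11 - 11 \left(- \frac{6}{8}\right) = 11 - 11 \left(\left(-6\right) \frac{1}{8}\right) = 11 - - \frac{33}{4} = 11 + \frac{33}{4} = \frac{77}{4} \approx 19.25$)
$K = 0$ ($K = 20 \cdot 0 = 0$)
$K - M = 0 - \frac{77}{4} = - \frac{77}{4}$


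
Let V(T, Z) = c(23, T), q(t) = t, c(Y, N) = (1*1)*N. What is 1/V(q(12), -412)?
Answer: 1/12 ≈ 0.083333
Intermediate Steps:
c(Y, N) = N (c(Y, N) = 1*N = N)
V(T, Z) = T
1/V(q(12), -412) = 1/12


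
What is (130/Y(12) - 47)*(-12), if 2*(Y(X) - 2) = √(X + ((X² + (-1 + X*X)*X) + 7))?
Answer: 354404/621 - 1040*√1879/621 ≈ 498.10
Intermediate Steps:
Y(X) = 2 + √(7 + X + X² + X*(-1 + X²))/2 (Y(X) = 2 + √(X + ((X² + (-1 + X*X)*X) + 7))/2 = 2 + √(X + ((X² + (-1 + X²)*X) + 7))/2 = 2 + √(X + ((X² + X*(-1 + X²)) + 7))/2 = 2 + √(X + (7 + X² + X*(-1 + X²)))/2 = 2 + √(7 + X + X² + X*(-1 + X²))/2)
(130/Y(12) - 47)*(-12) = (130/(2 + √(7 + 12² + 12³)/2) - 47)*(-12) = (130/(2 + √(7 + 144 + 1728)/2) - 47)*(-12) = (130/(2 + √1879/2) - 47)*(-12) = (-47 + 130/(2 + √1879/2))*(-12) = 564 - 1560/(2 + √1879/2)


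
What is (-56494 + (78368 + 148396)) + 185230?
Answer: 355500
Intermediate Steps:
(-56494 + (78368 + 148396)) + 185230 = (-56494 + 226764) + 185230 = 170270 + 185230 = 355500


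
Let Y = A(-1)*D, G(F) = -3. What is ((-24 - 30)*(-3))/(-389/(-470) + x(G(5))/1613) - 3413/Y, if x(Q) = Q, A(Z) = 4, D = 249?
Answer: 120185866309/623542812 ≈ 192.75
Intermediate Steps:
Y = 996 (Y = 4*249 = 996)
((-24 - 30)*(-3))/(-389/(-470) + x(G(5))/1613) - 3413/Y = ((-24 - 30)*(-3))/(-389/(-470) - 3/1613) - 3413/996 = (-54*(-3))/(-389*(-1/470) - 3*1/1613) - 3413*1/996 = 162/(389/470 - 3/1613) - 3413/996 = 162/(626047/758110) - 3413/996 = 162*(758110/626047) - 3413/996 = 122813820/626047 - 3413/996 = 120185866309/623542812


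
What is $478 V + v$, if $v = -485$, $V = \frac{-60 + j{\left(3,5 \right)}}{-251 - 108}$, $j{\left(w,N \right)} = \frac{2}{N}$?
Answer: $- \frac{728131}{1795} \approx -405.64$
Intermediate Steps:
$V = \frac{298}{1795}$ ($V = \frac{-60 + \frac{2}{5}}{-251 - 108} = \frac{-60 + 2 \cdot \frac{1}{5}}{-359} = \left(-60 + \frac{2}{5}\right) \left(- \frac{1}{359}\right) = \left(- \frac{298}{5}\right) \left(- \frac{1}{359}\right) = \frac{298}{1795} \approx 0.16602$)
$478 V + v = 478 \cdot \frac{298}{1795} - 485 = \frac{142444}{1795} - 485 = - \frac{728131}{1795}$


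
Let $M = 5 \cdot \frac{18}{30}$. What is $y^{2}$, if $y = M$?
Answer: $9$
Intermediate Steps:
$M = 3$ ($M = 5 \cdot 18 \cdot \frac{1}{30} = 5 \cdot \frac{3}{5} = 3$)
$y = 3$
$y^{2} = 3^{2} = 9$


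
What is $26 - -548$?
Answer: $574$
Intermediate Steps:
$26 - -548 = 26 + 548 = 574$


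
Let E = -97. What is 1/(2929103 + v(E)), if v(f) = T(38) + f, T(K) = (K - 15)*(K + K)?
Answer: 1/2930754 ≈ 3.4121e-7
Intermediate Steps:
T(K) = 2*K*(-15 + K) (T(K) = (-15 + K)*(2*K) = 2*K*(-15 + K))
v(f) = 1748 + f (v(f) = 2*38*(-15 + 38) + f = 2*38*23 + f = 1748 + f)
1/(2929103 + v(E)) = 1/(2929103 + (1748 - 97)) = 1/(2929103 + 1651) = 1/2930754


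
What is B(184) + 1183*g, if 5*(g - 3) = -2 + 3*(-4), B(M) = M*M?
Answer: 170463/5 ≈ 34093.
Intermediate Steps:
B(M) = M**2
g = 1/5 (g = 3 + (-2 + 3*(-4))/5 = 3 + (-2 - 12)/5 = 3 + (1/5)*(-14) = 3 - 14/5 = 1/5 ≈ 0.20000)
B(184) + 1183*g = 184**2 + 1183*(1/5) = 33856 + 1183/5 = 170463/5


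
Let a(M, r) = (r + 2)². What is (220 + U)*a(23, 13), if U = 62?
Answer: 63450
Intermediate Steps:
a(M, r) = (2 + r)²
(220 + U)*a(23, 13) = (220 + 62)*(2 + 13)² = 282*15² = 282*225 = 63450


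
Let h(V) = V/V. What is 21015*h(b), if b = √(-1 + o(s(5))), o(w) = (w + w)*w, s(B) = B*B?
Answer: 21015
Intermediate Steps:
s(B) = B²
o(w) = 2*w² (o(w) = (2*w)*w = 2*w²)
b = √1249 (b = √(-1 + 2*(5²)²) = √(-1 + 2*25²) = √(-1 + 2*625) = √(-1 + 1250) = √1249 ≈ 35.341)
h(V) = 1
21015*h(b) = 21015*1 = 21015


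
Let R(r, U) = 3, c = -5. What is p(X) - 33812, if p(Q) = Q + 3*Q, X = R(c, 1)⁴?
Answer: -33488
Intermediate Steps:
X = 81 (X = 3⁴ = 81)
p(Q) = 4*Q
p(X) - 33812 = 4*81 - 33812 = 324 - 33812 = -33488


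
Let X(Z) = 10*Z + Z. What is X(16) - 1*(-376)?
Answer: 552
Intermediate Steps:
X(Z) = 11*Z
X(16) - 1*(-376) = 11*16 - 1*(-376) = 176 + 376 = 552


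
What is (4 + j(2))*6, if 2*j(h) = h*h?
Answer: 36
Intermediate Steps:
j(h) = h²/2 (j(h) = (h*h)/2 = h²/2)
(4 + j(2))*6 = (4 + (½)*2²)*6 = (4 + (½)*4)*6 = (4 + 2)*6 = 6*6 = 36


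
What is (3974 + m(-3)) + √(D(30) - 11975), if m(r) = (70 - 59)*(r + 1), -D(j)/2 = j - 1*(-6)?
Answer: 3952 + I*√12047 ≈ 3952.0 + 109.76*I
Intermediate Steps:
D(j) = -12 - 2*j (D(j) = -2*(j - 1*(-6)) = -2*(j + 6) = -2*(6 + j) = -12 - 2*j)
m(r) = 11 + 11*r (m(r) = 11*(1 + r) = 11 + 11*r)
(3974 + m(-3)) + √(D(30) - 11975) = (3974 + (11 + 11*(-3))) + √((-12 - 2*30) - 11975) = (3974 + (11 - 33)) + √((-12 - 60) - 11975) = (3974 - 22) + √(-72 - 11975) = 3952 + √(-12047) = 3952 + I*√12047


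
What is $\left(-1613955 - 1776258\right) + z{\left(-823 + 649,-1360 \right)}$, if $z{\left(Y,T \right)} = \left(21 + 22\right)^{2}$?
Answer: $-3388364$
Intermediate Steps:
$z{\left(Y,T \right)} = 1849$ ($z{\left(Y,T \right)} = 43^{2} = 1849$)
$\left(-1613955 - 1776258\right) + z{\left(-823 + 649,-1360 \right)} = \left(-1613955 - 1776258\right) + 1849 = -3390213 + 1849 = -3388364$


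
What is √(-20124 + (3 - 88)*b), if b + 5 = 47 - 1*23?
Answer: I*√21739 ≈ 147.44*I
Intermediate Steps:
b = 19 (b = -5 + (47 - 1*23) = -5 + (47 - 23) = -5 + 24 = 19)
√(-20124 + (3 - 88)*b) = √(-20124 + (3 - 88)*19) = √(-20124 - 85*19) = √(-20124 - 1615) = √(-21739) = I*√21739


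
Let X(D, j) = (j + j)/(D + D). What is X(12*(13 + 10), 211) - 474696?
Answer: -131015885/276 ≈ -4.7470e+5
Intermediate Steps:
X(D, j) = j/D (X(D, j) = (2*j)/((2*D)) = (2*j)*(1/(2*D)) = j/D)
X(12*(13 + 10), 211) - 474696 = 211/((12*(13 + 10))) - 474696 = 211/((12*23)) - 474696 = 211/276 - 474696 = -131015885/276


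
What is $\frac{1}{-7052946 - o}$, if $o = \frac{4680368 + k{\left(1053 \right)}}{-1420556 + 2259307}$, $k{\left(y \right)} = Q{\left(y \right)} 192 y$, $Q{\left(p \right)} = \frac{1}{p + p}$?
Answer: $- \frac{838751}{5915670190910} \approx -1.4178 \cdot 10^{-7}$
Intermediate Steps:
$Q{\left(p \right)} = \frac{1}{2 p}$
$k{\left(y \right)} = 96$ ($k{\left(y \right)} = \frac{1}{2 y} 192 y = \frac{96}{y} y = 96$)
$o = \frac{4680464}{838751}$ ($o = \frac{4680368 + 96}{-1420556 + 2259307} = \frac{4680464}{838751} \approx 5.5803$)
$\frac{1}{-7052946 - o} = \frac{1}{-7052946 - \frac{4680464}{838751}} = \frac{1}{- \frac{5915670190910}{838751}} = - \frac{838751}{5915670190910}$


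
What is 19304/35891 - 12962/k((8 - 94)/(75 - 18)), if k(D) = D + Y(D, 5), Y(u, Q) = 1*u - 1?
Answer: 1395890090/432581 ≈ 3226.9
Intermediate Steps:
Y(u, Q) = -1 + u (Y(u, Q) = u - 1 = -1 + u)
k(D) = -1 + 2*D (k(D) = D + (-1 + D) = -1 + 2*D)
19304/35891 - 12962/k((8 - 94)/(75 - 18)) = 19304/35891 - 12962/(-1 + 2*((8 - 94)/(75 - 18))) = 19304*(1/35891) - 12962/(-1 + 2*(-86/57)) = 1016/1889 - 12962/(-1 + 2*(-86*1/57)) = 1016/1889 - 12962/(-1 + 2*(-86/57)) = 1016/1889 - 12962/(-1 - 172/57) = 1016/1889 - 12962/(-229/57) = 1016/1889 - 12962*(-57/229) = 1016/1889 + 738834/229 = 1395890090/432581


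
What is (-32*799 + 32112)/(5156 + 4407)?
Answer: 6544/9563 ≈ 0.68430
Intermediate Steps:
(-32*799 + 32112)/(5156 + 4407) = (-25568 + 32112)/9563 = 6544*(1/9563) = 6544/9563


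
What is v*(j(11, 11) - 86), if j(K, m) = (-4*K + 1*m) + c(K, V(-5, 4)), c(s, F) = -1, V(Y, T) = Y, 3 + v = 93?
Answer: -10800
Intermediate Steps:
v = 90 (v = -3 + 93 = 90)
j(K, m) = -1 + m - 4*K (j(K, m) = (-4*K + 1*m) - 1 = (-4*K + m) - 1 = (m - 4*K) - 1 = -1 + m - 4*K)
v*(j(11, 11) - 86) = 90*((-1 + 11 - 4*11) - 86) = 90*((-1 + 11 - 44) - 86) = 90*(-34 - 86) = 90*(-120) = -10800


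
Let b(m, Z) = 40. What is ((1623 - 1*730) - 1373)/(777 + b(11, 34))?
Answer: -480/817 ≈ -0.58751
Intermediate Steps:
((1623 - 1*730) - 1373)/(777 + b(11, 34)) = ((1623 - 1*730) - 1373)/(777 + 40) = ((1623 - 730) - 1373)/817 = (893 - 1373)*(1/817) = -480*1/817 = -480/817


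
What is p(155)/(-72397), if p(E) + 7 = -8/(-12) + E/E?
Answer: 16/217191 ≈ 7.3668e-5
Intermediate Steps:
p(E) = -16/3 (p(E) = -7 + (-8/(-12) + E/E) = -7 + (-8*(-1/12) + 1) = -7 + (⅔ + 1) = -7 + 5/3 = -16/3)
p(155)/(-72397) = -16/3/(-72397) = -16/3*(-1/72397) = 16/217191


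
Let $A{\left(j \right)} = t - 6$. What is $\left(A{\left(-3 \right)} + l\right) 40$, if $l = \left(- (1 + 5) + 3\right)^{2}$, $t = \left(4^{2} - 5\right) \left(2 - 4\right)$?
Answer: $-760$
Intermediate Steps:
$t = -22$ ($t = \left(16 - 5\right) \left(-2\right) = 11 \left(-2\right) = -22$)
$l = 9$ ($l = \left(\left(-1\right) 6 + 3\right)^{2} = \left(-6 + 3\right)^{2} = \left(-3\right)^{2} = 9$)
$A{\left(j \right)} = -28$ ($A{\left(j \right)} = -22 - 6 = -28$)
$\left(A{\left(-3 \right)} + l\right) 40 = \left(-28 + 9\right) 40 = \left(-19\right) 40 = -760$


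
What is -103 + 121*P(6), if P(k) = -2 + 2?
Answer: -103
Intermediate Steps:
P(k) = 0
-103 + 121*P(6) = -103 + 121*0 = -103 + 0 = -103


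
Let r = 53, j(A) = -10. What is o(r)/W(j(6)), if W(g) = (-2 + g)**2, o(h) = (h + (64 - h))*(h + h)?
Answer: 424/9 ≈ 47.111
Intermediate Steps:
o(h) = 128*h (o(h) = 64*(2*h) = 128*h)
o(r)/W(j(6)) = (128*53)/((-2 - 10)**2) = 6784/((-12)**2) = 6784/144 = 6784*(1/144) = 424/9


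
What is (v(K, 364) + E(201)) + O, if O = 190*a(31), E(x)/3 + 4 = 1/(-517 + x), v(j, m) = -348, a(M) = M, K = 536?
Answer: 1747477/316 ≈ 5530.0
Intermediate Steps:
E(x) = -12 + 3/(-517 + x)
O = 5890 (O = 190*31 = 5890)
(v(K, 364) + E(201)) + O = (-348 + 3*(2069 - 4*201)/(-517 + 201)) + 5890 = (-348 + 3*(2069 - 804)/(-316)) + 5890 = (-348 + 3*(-1/316)*1265) + 5890 = (-348 - 3795/316) + 5890 = -113763/316 + 5890 = 1747477/316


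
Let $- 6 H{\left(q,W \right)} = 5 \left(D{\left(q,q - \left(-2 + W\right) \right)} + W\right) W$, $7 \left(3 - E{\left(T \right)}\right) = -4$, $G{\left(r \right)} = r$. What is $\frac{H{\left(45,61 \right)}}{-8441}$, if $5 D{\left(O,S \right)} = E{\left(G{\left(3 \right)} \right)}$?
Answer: $\frac{21960}{59087} \approx 0.37166$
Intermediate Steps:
$E{\left(T \right)} = \frac{25}{7}$ ($E{\left(T \right)} = 3 - - \frac{4}{7} = 3 + \frac{4}{7} = \frac{25}{7}$)
$D{\left(O,S \right)} = \frac{5}{7}$ ($D{\left(O,S \right)} = \frac{1}{5} \cdot \frac{25}{7} = \frac{5}{7}$)
$H{\left(q,W \right)} = - \frac{W \left(\frac{25}{7} + 5 W\right)}{6}$ ($H{\left(q,W \right)} = - \frac{5 \left(\frac{5}{7} + W\right) W}{6} = - \frac{\left(\frac{25}{7} + 5 W\right) W}{6} = - \frac{W \left(\frac{25}{7} + 5 W\right)}{6}$)
$\frac{H{\left(45,61 \right)}}{-8441} = \frac{\left(- \frac{5}{42}\right) 61 \left(5 + 7 \cdot 61\right)}{-8441} = \left(- \frac{5}{42}\right) 61 \left(5 + 427\right) \left(- \frac{1}{8441}\right) = \left(- \frac{5}{42}\right) 61 \cdot 432 \left(- \frac{1}{8441}\right) = \left(- \frac{21960}{7}\right) \left(- \frac{1}{8441}\right) = \frac{21960}{59087}$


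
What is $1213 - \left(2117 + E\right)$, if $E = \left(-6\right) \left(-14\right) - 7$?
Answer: $-981$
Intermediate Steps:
$E = 77$ ($E = 84 - 7 = 77$)
$1213 - \left(2117 + E\right) = 1213 - 2194 = -981$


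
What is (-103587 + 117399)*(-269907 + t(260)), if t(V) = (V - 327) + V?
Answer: -3725289768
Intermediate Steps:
t(V) = -327 + 2*V (t(V) = (-327 + V) + V = -327 + 2*V)
(-103587 + 117399)*(-269907 + t(260)) = (-103587 + 117399)*(-269907 + (-327 + 2*260)) = 13812*(-269907 + (-327 + 520)) = 13812*(-269907 + 193) = 13812*(-269714) = -3725289768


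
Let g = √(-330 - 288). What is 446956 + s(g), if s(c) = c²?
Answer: 446338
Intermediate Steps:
g = I*√618 (g = √(-618) = I*√618 ≈ 24.86*I)
446956 + s(g) = 446956 + (I*√618)² = 446956 - 618 = 446338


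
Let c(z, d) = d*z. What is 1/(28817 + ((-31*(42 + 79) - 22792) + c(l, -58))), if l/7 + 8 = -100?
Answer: 1/46122 ≈ 2.1682e-5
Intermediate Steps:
l = -756 (l = -56 + 7*(-100) = -56 - 700 = -756)
1/(28817 + ((-31*(42 + 79) - 22792) + c(l, -58))) = 1/(28817 + ((-31*(42 + 79) - 22792) - 58*(-756))) = 1/(28817 + ((-31*121 - 22792) + 43848)) = 1/(28817 + ((-3751 - 22792) + 43848)) = 1/(28817 + (-26543 + 43848)) = 1/(28817 + 17305) = 1/46122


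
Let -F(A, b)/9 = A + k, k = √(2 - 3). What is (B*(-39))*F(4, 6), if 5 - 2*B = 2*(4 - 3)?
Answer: 2106 + 1053*I/2 ≈ 2106.0 + 526.5*I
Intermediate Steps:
k = I (k = √(-1) = I ≈ 1.0*I)
B = 3/2 (B = 5/2 - (4 - 3) = 5/2 - 1 = 3/2 ≈ 1.5000)
F(A, b) = -9*I - 9*A (F(A, b) = -9*(A + I) = -9*(I + A) = -9*I - 9*A)
(B*(-39))*F(4, 6) = ((3/2)*(-39))*(-9*I - 9*4) = -117*(-9*I - 36)/2 = -117*(-36 - 9*I)/2 = 2106 + 1053*I/2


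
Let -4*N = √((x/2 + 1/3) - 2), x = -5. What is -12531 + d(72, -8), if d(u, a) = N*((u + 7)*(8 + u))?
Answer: -12531 - 3950*I*√6/3 ≈ -12531.0 - 3225.2*I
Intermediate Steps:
N = -5*I*√6/24 (N = -√((-5/2 + 1/3) - 2)/4 = -√((-5*½ + 1*(⅓)) - 2)/4 = -√((-5/2 + ⅓) - 2)/4 = -√(-13/6 - 2)/4 = -5*I*√6/24 ≈ -0.51031*I)
d(u, a) = -5*I*√6*(7 + u)*(8 + u)/24 (d(u, a) = (-5*I*√6/24)*((u + 7)*(8 + u)) = (-5*I*√6/24)*((7 + u)*(8 + u)) = -5*I*√6*(7 + u)*(8 + u)/24)
-12531 + d(72, -8) = -12531 + 5*I*√6*(-56 - 1*72² - 15*72)/24 = -12531 + 5*I*√6*(-56 - 1*5184 - 1080)/24 = -12531 + 5*I*√6*(-56 - 5184 - 1080)/24 = -12531 + (5/24)*I*√6*(-6320) = -12531 - 3950*I*√6/3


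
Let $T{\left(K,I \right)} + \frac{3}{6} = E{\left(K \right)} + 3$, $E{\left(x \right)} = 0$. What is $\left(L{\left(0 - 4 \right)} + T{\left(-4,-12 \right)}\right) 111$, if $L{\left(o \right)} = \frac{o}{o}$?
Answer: $\frac{777}{2} \approx 388.5$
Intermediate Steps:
$T{\left(K,I \right)} = \frac{5}{2}$ ($T{\left(K,I \right)} = - \frac{1}{2} + \left(0 + 3\right) = - \frac{1}{2} + 3 = \frac{5}{2}$)
$L{\left(o \right)} = 1$
$\left(L{\left(0 - 4 \right)} + T{\left(-4,-12 \right)}\right) 111 = \left(1 + \frac{5}{2}\right) 111 = \frac{7}{2} \cdot 111 = \frac{777}{2}$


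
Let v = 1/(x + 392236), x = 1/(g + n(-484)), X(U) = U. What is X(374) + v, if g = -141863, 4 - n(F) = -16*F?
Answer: 21946201332421/58679682307 ≈ 374.00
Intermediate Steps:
n(F) = 4 + 16*F (n(F) = 4 - (-16)*F = 4 + 16*F)
x = -1/149603 (x = 1/(-141863 + (4 + 16*(-484))) = 1/(-141863 + (4 - 7744)) = 1/(-141863 - 7740) = 1/(-149603) = -1/149603 ≈ -6.6844e-6)
v = 149603/58679682307 (v = 1/(-1/149603 + 392236) = 1/(58679682307/149603) = 149603/58679682307 ≈ 2.5495e-6)
X(374) + v = 374 + 149603/58679682307 = 21946201332421/58679682307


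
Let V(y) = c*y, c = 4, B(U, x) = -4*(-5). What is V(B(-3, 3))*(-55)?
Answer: -4400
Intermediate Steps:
B(U, x) = 20
V(y) = 4*y
V(B(-3, 3))*(-55) = (4*20)*(-55) = 80*(-55) = -4400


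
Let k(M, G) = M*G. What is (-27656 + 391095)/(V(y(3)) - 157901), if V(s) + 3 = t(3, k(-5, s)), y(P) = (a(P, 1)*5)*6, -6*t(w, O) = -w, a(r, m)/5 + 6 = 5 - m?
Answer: -726878/315807 ≈ -2.3017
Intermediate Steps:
a(r, m) = -5 - 5*m (a(r, m) = -30 + 5*(5 - m) = -30 + (25 - 5*m) = -5 - 5*m)
k(M, G) = G*M
t(w, O) = w/6 (t(w, O) = -(-1)*w/6 = w/6)
y(P) = -300 (y(P) = ((-5 - 5*1)*5)*6 = ((-5 - 5)*5)*6 = -10*5*6 = -50*6 = -300)
V(s) = -5/2 (V(s) = -3 + (⅙)*3 = -3 + ½ = -5/2)
(-27656 + 391095)/(V(y(3)) - 157901) = (-27656 + 391095)/(-5/2 - 157901) = 363439/(-315807/2) = 363439*(-2/315807) = -726878/315807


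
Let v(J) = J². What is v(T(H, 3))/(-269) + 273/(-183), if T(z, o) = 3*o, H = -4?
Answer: -29420/16409 ≈ -1.7929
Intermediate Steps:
v(T(H, 3))/(-269) + 273/(-183) = (3*3)²/(-269) + 273/(-183) = 9²*(-1/269) + 273*(-1/183) = 81*(-1/269) - 91/61 = -81/269 - 91/61 = -29420/16409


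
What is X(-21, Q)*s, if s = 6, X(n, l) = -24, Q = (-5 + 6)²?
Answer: -144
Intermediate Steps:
Q = 1 (Q = 1² = 1)
X(-21, Q)*s = -24*6 = -144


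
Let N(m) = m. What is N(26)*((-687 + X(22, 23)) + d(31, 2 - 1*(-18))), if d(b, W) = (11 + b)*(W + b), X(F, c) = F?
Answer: 38402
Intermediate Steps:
N(26)*((-687 + X(22, 23)) + d(31, 2 - 1*(-18))) = 26*((-687 + 22) + (31² + 11*(2 - 1*(-18)) + 11*31 + (2 - 1*(-18))*31)) = 26*(-665 + (961 + 11*(2 + 18) + 341 + (2 + 18)*31)) = 26*(-665 + (961 + 11*20 + 341 + 20*31)) = 26*(-665 + (961 + 220 + 341 + 620)) = 26*(-665 + 2142) = 26*1477 = 38402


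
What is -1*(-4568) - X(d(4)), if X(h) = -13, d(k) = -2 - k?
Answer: 4581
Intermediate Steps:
-1*(-4568) - X(d(4)) = -1*(-4568) - 1*(-13) = 4568 + 13 = 4581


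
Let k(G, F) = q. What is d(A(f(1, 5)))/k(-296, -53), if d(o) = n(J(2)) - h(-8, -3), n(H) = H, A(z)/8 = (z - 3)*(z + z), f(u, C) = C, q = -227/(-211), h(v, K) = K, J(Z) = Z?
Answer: 1055/227 ≈ 4.6476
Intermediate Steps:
q = 227/211 (q = -227*(-1/211) = 227/211 ≈ 1.0758)
k(G, F) = 227/211
A(z) = 16*z*(-3 + z) (A(z) = 8*((z - 3)*(z + z)) = 8*((-3 + z)*(2*z)) = 8*(2*z*(-3 + z)) = 16*z*(-3 + z))
d(o) = 5 (d(o) = 2 - 1*(-3) = 2 + 3 = 5)
d(A(f(1, 5)))/k(-296, -53) = 5/(227/211) = 5*(211/227) = 1055/227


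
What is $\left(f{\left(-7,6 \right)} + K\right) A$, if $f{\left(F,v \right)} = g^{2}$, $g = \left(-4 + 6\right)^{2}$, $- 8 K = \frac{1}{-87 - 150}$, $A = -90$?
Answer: $- \frac{455055}{316} \approx -1440.0$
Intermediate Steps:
$K = \frac{1}{1896}$ ($K = - \frac{1}{8 \left(-87 - 150\right)} = - \frac{1}{8 \left(-237\right)} = \left(- \frac{1}{8}\right) \left(- \frac{1}{237}\right) = \frac{1}{1896} \approx 0.00052743$)
$g = 4$ ($g = 2^{2} = 4$)
$f{\left(F,v \right)} = 16$ ($f{\left(F,v \right)} = 4^{2} = 16$)
$\left(f{\left(-7,6 \right)} + K\right) A = \left(16 + \frac{1}{1896}\right) \left(-90\right) = \frac{30337}{1896} \left(-90\right) = - \frac{455055}{316}$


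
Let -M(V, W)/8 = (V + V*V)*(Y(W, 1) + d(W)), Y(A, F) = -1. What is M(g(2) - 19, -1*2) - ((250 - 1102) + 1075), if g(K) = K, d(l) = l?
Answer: 6305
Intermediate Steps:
M(V, W) = -8*(-1 + W)*(V + V²) (M(V, W) = -8*(V + V*V)*(-1 + W) = -8*(V + V²)*(-1 + W) = -8*(-1 + W)*(V + V²))
M(g(2) - 19, -1*2) - ((250 - 1102) + 1075) = 8*(2 - 19)*(1 + (2 - 19) - (-1)*2 - (2 - 19)*(-1*2)) - ((250 - 1102) + 1075) = 8*(-17)*(1 - 17 - 1*(-2) - 1*(-17)*(-2)) - (-852 + 1075) = 8*(-17)*(1 - 17 + 2 - 34) - 1*223 = 8*(-17)*(-48) - 223 = 6528 - 223 = 6305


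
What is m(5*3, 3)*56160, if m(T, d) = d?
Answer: 168480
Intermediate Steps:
m(5*3, 3)*56160 = 3*56160 = 168480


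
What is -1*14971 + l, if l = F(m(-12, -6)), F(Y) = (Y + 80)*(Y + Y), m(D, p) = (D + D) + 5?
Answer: -17289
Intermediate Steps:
m(D, p) = 5 + 2*D (m(D, p) = 2*D + 5 = 5 + 2*D)
F(Y) = 2*Y*(80 + Y) (F(Y) = (80 + Y)*(2*Y) = 2*Y*(80 + Y))
l = -2318 (l = 2*(5 + 2*(-12))*(80 + (5 + 2*(-12))) = 2*(5 - 24)*(80 + (5 - 24)) = 2*(-19)*(80 - 19) = 2*(-19)*61 = -2318)
-1*14971 + l = -1*14971 - 2318 = -14971 - 2318 = -17289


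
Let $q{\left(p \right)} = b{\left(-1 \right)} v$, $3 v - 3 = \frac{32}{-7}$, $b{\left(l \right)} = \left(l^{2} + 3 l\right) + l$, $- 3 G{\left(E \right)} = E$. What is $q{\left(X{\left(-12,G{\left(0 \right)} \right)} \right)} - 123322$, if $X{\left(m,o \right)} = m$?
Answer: $- \frac{863243}{7} \approx -1.2332 \cdot 10^{5}$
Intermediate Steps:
$G{\left(E \right)} = - \frac{E}{3}$
$b{\left(l \right)} = l^{2} + 4 l$
$v = - \frac{11}{21}$ ($v = 1 + \frac{32 \frac{1}{-7}}{3} = 1 + \frac{32 \left(- \frac{1}{7}\right)}{3} = 1 + \frac{1}{3} \left(- \frac{32}{7}\right) = 1 - \frac{32}{21} = - \frac{11}{21} \approx -0.52381$)
$q{\left(p \right)} = \frac{11}{7}$ ($q{\left(p \right)} = - (4 - 1) \left(- \frac{11}{21}\right) = \left(-1\right) 3 \left(- \frac{11}{21}\right) = \left(-3\right) \left(- \frac{11}{21}\right) = \frac{11}{7}$)
$q{\left(X{\left(-12,G{\left(0 \right)} \right)} \right)} - 123322 = \frac{11}{7} - 123322 = - \frac{863243}{7}$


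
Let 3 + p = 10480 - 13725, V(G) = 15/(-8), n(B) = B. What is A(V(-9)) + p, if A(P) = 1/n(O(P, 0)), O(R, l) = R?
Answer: -48728/15 ≈ -3248.5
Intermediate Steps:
V(G) = -15/8 (V(G) = 15*(-⅛) = -15/8)
A(P) = 1/P
p = -3248 (p = -3 + (10480 - 13725) = -3 - 3245 = -3248)
A(V(-9)) + p = 1/(-15/8) - 3248 = -8/15 - 3248 = -48728/15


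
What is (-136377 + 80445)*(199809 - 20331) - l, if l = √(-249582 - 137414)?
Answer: -10038563496 - 2*I*√96749 ≈ -1.0039e+10 - 622.09*I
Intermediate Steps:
l = 2*I*√96749 (l = √(-386996) = 2*I*√96749 ≈ 622.09*I)
(-136377 + 80445)*(199809 - 20331) - l = (-136377 + 80445)*(199809 - 20331) - 2*I*√96749 = -55932*179478 - 2*I*√96749 = -10038563496 - 2*I*√96749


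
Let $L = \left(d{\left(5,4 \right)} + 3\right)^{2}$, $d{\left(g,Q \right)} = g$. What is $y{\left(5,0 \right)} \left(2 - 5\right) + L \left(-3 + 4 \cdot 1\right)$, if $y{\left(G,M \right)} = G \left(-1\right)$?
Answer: $79$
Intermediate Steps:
$y{\left(G,M \right)} = - G$
$L = 64$ ($L = \left(5 + 3\right)^{2} = 8^{2} = 64$)
$y{\left(5,0 \right)} \left(2 - 5\right) + L \left(-3 + 4 \cdot 1\right) = \left(-1\right) 5 \left(2 - 5\right) + 64 \left(-3 + 4 \cdot 1\right) = \left(-5\right) \left(-3\right) + 64 \left(-3 + 4\right) = 15 + 64 \cdot 1 = 15 + 64 = 79$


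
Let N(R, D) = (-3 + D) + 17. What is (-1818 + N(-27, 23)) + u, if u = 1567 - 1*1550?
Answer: -1764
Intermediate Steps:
N(R, D) = 14 + D
u = 17 (u = 1567 - 1550 = 17)
(-1818 + N(-27, 23)) + u = (-1818 + (14 + 23)) + 17 = (-1818 + 37) + 17 = -1781 + 17 = -1764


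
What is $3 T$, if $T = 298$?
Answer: $894$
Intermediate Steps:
$3 T = 3 \cdot 298 = 894$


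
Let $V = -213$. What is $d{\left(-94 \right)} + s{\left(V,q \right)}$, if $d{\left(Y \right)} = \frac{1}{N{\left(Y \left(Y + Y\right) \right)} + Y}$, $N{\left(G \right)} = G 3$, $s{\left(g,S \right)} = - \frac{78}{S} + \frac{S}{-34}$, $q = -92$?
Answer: $\frac{36767755}{10346251} \approx 3.5537$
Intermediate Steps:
$s{\left(g,S \right)} = - \frac{78}{S} - \frac{S}{34}$ ($s{\left(g,S \right)} = - \frac{78}{S} + S \left(- \frac{1}{34}\right) = - \frac{78}{S} - \frac{S}{34}$)
$N{\left(G \right)} = 3 G$
$d{\left(Y \right)} = \frac{1}{Y + 6 Y^{2}}$ ($d{\left(Y \right)} = \frac{1}{3 Y \left(Y + Y\right) + Y} = \frac{1}{3 Y 2 Y + Y} = \frac{1}{3 \cdot 2 Y^{2} + Y} = \frac{1}{6 Y^{2} + Y} = \frac{1}{Y + 6 Y^{2}}$)
$d{\left(-94 \right)} + s{\left(V,q \right)} = \frac{1}{\left(-94\right) \left(1 + 6 \left(-94\right)\right)} - \left(- \frac{46}{17} + \frac{78}{-92}\right) = - \frac{1}{94 \left(1 - 564\right)} + \left(\left(-78\right) \left(- \frac{1}{92}\right) + \frac{46}{17}\right) = - \frac{1}{94 \left(-563\right)} + \left(\frac{39}{46} + \frac{46}{17}\right) = \left(- \frac{1}{94}\right) \left(- \frac{1}{563}\right) + \frac{2779}{782} = \frac{1}{52922} + \frac{2779}{782} = \frac{36767755}{10346251}$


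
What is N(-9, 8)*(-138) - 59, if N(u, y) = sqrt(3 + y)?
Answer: -59 - 138*sqrt(11) ≈ -516.69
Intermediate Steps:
N(-9, 8)*(-138) - 59 = sqrt(3 + 8)*(-138) - 59 = sqrt(11)*(-138) - 59 = -138*sqrt(11) - 59 = -59 - 138*sqrt(11)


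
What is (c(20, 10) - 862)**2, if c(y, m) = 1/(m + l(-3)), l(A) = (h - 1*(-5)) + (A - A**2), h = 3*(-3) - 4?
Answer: 74321641/100 ≈ 7.4322e+5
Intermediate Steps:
h = -13 (h = -9 - 4 = -13)
l(A) = -8 + A - A**2 (l(A) = (-13 - 1*(-5)) + (A - A**2) = (-13 + 5) + (A - A**2) = -8 + (A - A**2) = -8 + A - A**2)
c(y, m) = 1/(-20 + m) (c(y, m) = 1/(m + (-8 - 3 - 1*(-3)**2)) = 1/(m + (-8 - 3 - 1*9)) = 1/(m + (-8 - 3 - 9)) = 1/(m - 20) = 1/(-20 + m))
(c(20, 10) - 862)**2 = (1/(-20 + 10) - 862)**2 = (1/(-10) - 862)**2 = (-1/10 - 862)**2 = (-8621/10)**2 = 74321641/100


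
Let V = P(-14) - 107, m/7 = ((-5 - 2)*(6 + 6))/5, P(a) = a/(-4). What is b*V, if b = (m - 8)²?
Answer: -40818744/25 ≈ -1.6328e+6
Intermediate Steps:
P(a) = -a/4 (P(a) = a*(-¼) = -a/4)
m = -588/5 (m = 7*(((-5 - 2)*(6 + 6))/5) = 7*(-7*12*(⅕)) = 7*(-84*⅕) = 7*(-84/5) = -588/5 ≈ -117.60)
b = 394384/25 (b = (-588/5 - 8)² = (-628/5)² = 394384/25 ≈ 15775.)
V = -207/2 (V = -¼*(-14) - 107 = 7/2 - 107 = -207/2 ≈ -103.50)
b*V = (394384/25)*(-207/2) = -40818744/25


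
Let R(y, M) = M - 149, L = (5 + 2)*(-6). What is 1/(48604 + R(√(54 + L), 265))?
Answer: 1/48720 ≈ 2.0525e-5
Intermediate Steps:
L = -42 (L = 7*(-6) = -42)
R(y, M) = -149 + M
1/(48604 + R(√(54 + L), 265)) = 1/(48604 + (-149 + 265)) = 1/(48604 + 116) = 1/48720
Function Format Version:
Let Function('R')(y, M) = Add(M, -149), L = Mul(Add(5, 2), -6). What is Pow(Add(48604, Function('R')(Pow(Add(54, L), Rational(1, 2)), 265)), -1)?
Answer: Rational(1, 48720) ≈ 2.0525e-5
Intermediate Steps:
L = -42 (L = Mul(7, -6) = -42)
Function('R')(y, M) = Add(-149, M)
Pow(Add(48604, Function('R')(Pow(Add(54, L), Rational(1, 2)), 265)), -1) = Pow(Add(48604, Add(-149, 265)), -1) = Pow(Add(48604, 116), -1) = Pow(48720, -1) = Rational(1, 48720)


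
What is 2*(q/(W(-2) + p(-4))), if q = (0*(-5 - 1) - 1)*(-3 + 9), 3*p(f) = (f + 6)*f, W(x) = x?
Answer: 18/7 ≈ 2.5714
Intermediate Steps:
p(f) = f*(6 + f)/3 (p(f) = ((f + 6)*f)/3 = ((6 + f)*f)/3 = (f*(6 + f))/3 = f*(6 + f)/3)
q = -6 (q = (0*(-6) - 1)*6 = (0 - 1)*6 = -1*6 = -6)
2*(q/(W(-2) + p(-4))) = 2*(-6/(-2 + (⅓)*(-4)*(6 - 4))) = 2*(-6/(-2 + (⅓)*(-4)*2)) = 2*(-6/(-2 - 8/3)) = 2*(-6/(-14/3)) = 2*(-3/14*(-6)) = 2*(9/7) = 18/7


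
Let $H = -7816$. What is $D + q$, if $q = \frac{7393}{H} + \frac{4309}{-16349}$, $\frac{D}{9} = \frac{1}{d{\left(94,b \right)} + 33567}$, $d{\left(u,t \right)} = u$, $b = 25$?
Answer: $- \frac{5201066644905}{4301329953224} \approx -1.2092$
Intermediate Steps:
$D = \frac{9}{33661}$ ($D = \frac{9}{94 + 33567} = \frac{9}{33661} \approx 0.00026737$)
$q = - \frac{154547301}{127783784}$ ($q = \frac{7393}{-7816} + \frac{4309}{-16349} = 7393 \left(- \frac{1}{7816}\right) + 4309 \left(- \frac{1}{16349}\right) = - \frac{7393}{7816} - \frac{4309}{16349} = - \frac{154547301}{127783784} \approx -1.2094$)
$D + q = \frac{9}{33661} - \frac{154547301}{127783784} = - \frac{5201066644905}{4301329953224}$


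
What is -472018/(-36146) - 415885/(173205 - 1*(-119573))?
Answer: 1161923649/99837298 ≈ 11.638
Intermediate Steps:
-472018/(-36146) - 415885/(173205 - 1*(-119573)) = -472018*(-1/36146) - 415885/(173205 + 119573) = 4453/341 - 415885/292778 = 1161923649/99837298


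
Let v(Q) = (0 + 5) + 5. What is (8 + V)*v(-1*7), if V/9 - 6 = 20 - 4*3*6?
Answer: -4060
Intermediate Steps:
v(Q) = 10 (v(Q) = 5 + 5 = 10)
V = -414 (V = 54 + 9*(20 - 4*3*6) = 54 + 9*(20 - 12*6) = 54 + 9*(20 - 72) = 54 + 9*(-52) = 54 - 468 = -414)
(8 + V)*v(-1*7) = (8 - 414)*10 = -406*10 = -4060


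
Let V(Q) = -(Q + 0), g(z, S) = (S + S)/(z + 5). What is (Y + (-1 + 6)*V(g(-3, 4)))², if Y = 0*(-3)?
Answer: 400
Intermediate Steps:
g(z, S) = 2*S/(5 + z) (g(z, S) = (2*S)/(5 + z) = 2*S/(5 + z))
V(Q) = -Q
Y = 0
(Y + (-1 + 6)*V(g(-3, 4)))² = (0 + (-1 + 6)*(-2*4/(5 - 3)))² = (0 + 5*(-2*4/2))² = (0 + 5*(-1*4))² = (0 + 5*(-4))² = (0 - 20)² = (-20)² = 400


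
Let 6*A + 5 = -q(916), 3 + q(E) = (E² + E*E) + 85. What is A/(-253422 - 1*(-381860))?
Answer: -1678199/770628 ≈ -2.1777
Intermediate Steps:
q(E) = 82 + 2*E² (q(E) = -3 + ((E² + E*E) + 85) = -3 + ((E² + E²) + 85) = -3 + (2*E² + 85) = -3 + (85 + 2*E²) = 82 + 2*E²)
A = -1678199/6 (A = -⅚ + (-(82 + 2*916²))/6 = -⅚ + (-(82 + 2*839056))/6 = -⅚ + (-(82 + 1678112))/6 = -⅚ + (-1*1678194)/6 = -⅚ + (⅙)*(-1678194) = -⅚ - 279699 = -1678199/6 ≈ -2.7970e+5)
A/(-253422 - 1*(-381860)) = -1678199/(6*(-253422 - 1*(-381860))) = -1678199/(6*(-253422 + 381860)) = -1678199/6/128438 = -1678199/6*1/128438 = -1678199/770628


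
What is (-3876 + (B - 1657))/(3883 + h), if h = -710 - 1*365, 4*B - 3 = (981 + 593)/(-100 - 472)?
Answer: -6329681/3212352 ≈ -1.9704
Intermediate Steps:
B = 71/1144 (B = 3/4 + ((981 + 593)/(-100 - 472))/4 = 3/4 + (1574/(-572))/4 = 3/4 + (1574*(-1/572))/4 = 3/4 + (1/4)*(-787/286) = 3/4 - 787/1144 = 71/1144 ≈ 0.062063)
h = -1075 (h = -710 - 365 = -1075)
(-3876 + (B - 1657))/(3883 + h) = (-3876 + (71/1144 - 1657))/(3883 - 1075) = (-3876 - 1895537/1144)/2808 = -6329681/1144*1/2808 = -6329681/3212352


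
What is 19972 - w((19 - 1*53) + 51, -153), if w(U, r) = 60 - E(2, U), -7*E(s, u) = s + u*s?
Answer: 139348/7 ≈ 19907.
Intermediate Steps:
E(s, u) = -s/7 - s*u/7 (E(s, u) = -(s + u*s)/7 = -(s + s*u)/7 = -s/7 - s*u/7)
w(U, r) = 422/7 + 2*U/7 (w(U, r) = 60 - (-1)*2*(1 + U)/7 = 60 - (-2/7 - 2*U/7) = 60 + (2/7 + 2*U/7) = 422/7 + 2*U/7)
19972 - w((19 - 1*53) + 51, -153) = 19972 - (422/7 + 2*((19 - 1*53) + 51)/7) = 19972 - (422/7 + 2*((19 - 53) + 51)/7) = 19972 - (422/7 + 2*(-34 + 51)/7) = 19972 - (422/7 + (2/7)*17) = 19972 - (422/7 + 34/7) = 19972 - 1*456/7 = 19972 - 456/7 = 139348/7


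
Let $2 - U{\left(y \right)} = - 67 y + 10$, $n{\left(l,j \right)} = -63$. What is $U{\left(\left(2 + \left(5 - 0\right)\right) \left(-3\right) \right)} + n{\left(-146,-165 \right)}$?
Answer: $-1478$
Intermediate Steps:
$U{\left(y \right)} = -8 + 67 y$ ($U{\left(y \right)} = 2 - \left(- 67 y + 10\right) = 2 - \left(10 - 67 y\right) = 2 + \left(-10 + 67 y\right) = -8 + 67 y$)
$U{\left(\left(2 + \left(5 - 0\right)\right) \left(-3\right) \right)} + n{\left(-146,-165 \right)} = \left(-8 + 67 \left(2 + \left(5 - 0\right)\right) \left(-3\right)\right) - 63 = \left(-8 + 67 \left(2 + \left(5 + 0\right)\right) \left(-3\right)\right) - 63 = \left(-8 + 67 \left(2 + 5\right) \left(-3\right)\right) - 63 = \left(-8 + 67 \cdot 7 \left(-3\right)\right) - 63 = \left(-8 + 67 \left(-21\right)\right) - 63 = \left(-8 - 1407\right) - 63 = -1415 - 63 = -1478$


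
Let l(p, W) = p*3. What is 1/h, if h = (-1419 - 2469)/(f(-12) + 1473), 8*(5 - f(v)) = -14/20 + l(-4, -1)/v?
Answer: -118237/311040 ≈ -0.38013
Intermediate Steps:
l(p, W) = 3*p
f(v) = 407/80 + 3/(2*v) (f(v) = 5 - (-14/20 + (3*(-4))/v)/8 = 5 - (-14*1/20 - 12/v)/8 = 5 - (-7/10 - 12/v)/8 = 5 + (7/80 + 3/(2*v)) = 407/80 + 3/(2*v))
h = -311040/118237 (h = (-1419 - 2469)/((1/80)*(120 + 407*(-12))/(-12) + 1473) = -3888/((1/80)*(-1/12)*(120 - 4884) + 1473) = -3888/((1/80)*(-1/12)*(-4764) + 1473) = -3888/(397/80 + 1473) = -3888/118237/80 = -3888*80/118237 = -311040/118237 ≈ -2.6306)
1/h = 1/(-311040/118237) = -118237/311040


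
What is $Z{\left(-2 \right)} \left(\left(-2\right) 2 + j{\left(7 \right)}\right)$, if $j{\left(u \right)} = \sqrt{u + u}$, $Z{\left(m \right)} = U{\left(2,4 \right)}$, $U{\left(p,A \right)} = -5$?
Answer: $20 - 5 \sqrt{14} \approx 1.2917$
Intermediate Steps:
$Z{\left(m \right)} = -5$
$j{\left(u \right)} = \sqrt{2} \sqrt{u}$ ($j{\left(u \right)} = \sqrt{2 u} = \sqrt{2} \sqrt{u}$)
$Z{\left(-2 \right)} \left(\left(-2\right) 2 + j{\left(7 \right)}\right) = - 5 \left(\left(-2\right) 2 + \sqrt{2} \sqrt{7}\right) = - 5 \left(-4 + \sqrt{14}\right) = 20 - 5 \sqrt{14}$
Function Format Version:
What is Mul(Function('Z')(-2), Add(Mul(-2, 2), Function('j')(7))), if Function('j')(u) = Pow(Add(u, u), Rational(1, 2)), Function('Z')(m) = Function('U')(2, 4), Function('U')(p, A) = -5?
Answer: Add(20, Mul(-5, Pow(14, Rational(1, 2)))) ≈ 1.2917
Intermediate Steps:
Function('Z')(m) = -5
Function('j')(u) = Mul(Pow(2, Rational(1, 2)), Pow(u, Rational(1, 2))) (Function('j')(u) = Pow(Mul(2, u), Rational(1, 2)) = Mul(Pow(2, Rational(1, 2)), Pow(u, Rational(1, 2))))
Mul(Function('Z')(-2), Add(Mul(-2, 2), Function('j')(7))) = Mul(-5, Add(Mul(-2, 2), Mul(Pow(2, Rational(1, 2)), Pow(7, Rational(1, 2))))) = Mul(-5, Add(-4, Pow(14, Rational(1, 2)))) = Add(20, Mul(-5, Pow(14, Rational(1, 2))))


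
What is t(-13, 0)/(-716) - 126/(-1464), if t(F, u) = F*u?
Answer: 21/244 ≈ 0.086066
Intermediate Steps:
t(-13, 0)/(-716) - 126/(-1464) = -13*0/(-716) - 126/(-1464) = 0*(-1/716) - 126*(-1/1464) = 0 + 21/244 = 21/244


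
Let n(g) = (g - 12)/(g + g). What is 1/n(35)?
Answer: 70/23 ≈ 3.0435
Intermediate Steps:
n(g) = (-12 + g)/(2*g) (n(g) = (-12 + g)/((2*g)) = (-12 + g)*(1/(2*g)) = (-12 + g)/(2*g))
1/n(35) = 1/((½)*(-12 + 35)/35) = 1/((½)*(1/35)*23) = 1/(23/70) = 70/23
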